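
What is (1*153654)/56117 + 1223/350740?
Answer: 53961235051/19682476580 ≈ 2.7416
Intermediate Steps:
(1*153654)/56117 + 1223/350740 = 153654*(1/56117) + 1223*(1/350740) = 153654/56117 + 1223/350740 = 53961235051/19682476580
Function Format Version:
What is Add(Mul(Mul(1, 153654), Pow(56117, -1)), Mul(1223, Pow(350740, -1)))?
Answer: Rational(53961235051, 19682476580) ≈ 2.7416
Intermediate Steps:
Add(Mul(Mul(1, 153654), Pow(56117, -1)), Mul(1223, Pow(350740, -1))) = Add(Mul(153654, Rational(1, 56117)), Mul(1223, Rational(1, 350740))) = Add(Rational(153654, 56117), Rational(1223, 350740)) = Rational(53961235051, 19682476580)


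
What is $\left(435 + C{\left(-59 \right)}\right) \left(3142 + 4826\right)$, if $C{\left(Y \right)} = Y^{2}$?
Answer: $31202688$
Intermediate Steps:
$\left(435 + C{\left(-59 \right)}\right) \left(3142 + 4826\right) = \left(435 + \left(-59\right)^{2}\right) \left(3142 + 4826\right) = \left(435 + 3481\right) 7968 = 3916 \cdot 7968 = 31202688$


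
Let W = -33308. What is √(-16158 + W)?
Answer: I*√49466 ≈ 222.41*I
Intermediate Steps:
√(-16158 + W) = √(-16158 - 33308) = √(-49466) = I*√49466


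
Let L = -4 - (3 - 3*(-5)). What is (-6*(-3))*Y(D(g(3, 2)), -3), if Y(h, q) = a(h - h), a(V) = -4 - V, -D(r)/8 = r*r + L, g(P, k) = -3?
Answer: -72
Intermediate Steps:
L = -22 (L = -4 - (3 + 15) = -4 - 1*18 = -4 - 18 = -22)
D(r) = 176 - 8*r**2 (D(r) = -8*(r*r - 22) = -8*(r**2 - 22) = -8*(-22 + r**2) = 176 - 8*r**2)
Y(h, q) = -4 (Y(h, q) = -4 - (h - h) = -4 - 1*0 = -4 + 0 = -4)
(-6*(-3))*Y(D(g(3, 2)), -3) = -6*(-3)*(-4) = 18*(-4) = -72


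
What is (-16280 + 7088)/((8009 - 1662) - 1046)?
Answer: -3064/1767 ≈ -1.7340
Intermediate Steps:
(-16280 + 7088)/((8009 - 1662) - 1046) = -9192/(6347 - 1046) = -9192/5301 = -9192*1/5301 = -3064/1767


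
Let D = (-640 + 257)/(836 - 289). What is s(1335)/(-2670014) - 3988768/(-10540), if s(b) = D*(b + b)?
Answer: 728199637576843/1924205664415 ≈ 378.44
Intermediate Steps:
D = -383/547 ≈ -0.70018
s(b) = -766*b/547 (s(b) = -383*(b + b)/547 = -766*b/547)
s(1335)/(-2670014) - 3988768/(-10540) = -766/547*1335/(-2670014) - 3988768/(-10540) = -1022610/547*(-1/2670014) - 3988768*(-1/10540) = 511305/730248829 + 997192/2635 = 728199637576843/1924205664415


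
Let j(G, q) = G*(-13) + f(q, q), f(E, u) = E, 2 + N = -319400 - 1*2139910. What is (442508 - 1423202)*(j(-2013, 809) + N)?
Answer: 2385375359796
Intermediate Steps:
N = -2459312 (N = -2 + (-319400 - 1*2139910) = -2 + (-319400 - 2139910) = -2 - 2459310 = -2459312)
j(G, q) = q - 13*G (j(G, q) = G*(-13) + q = -13*G + q = q - 13*G)
(442508 - 1423202)*(j(-2013, 809) + N) = (442508 - 1423202)*((809 - 13*(-2013)) - 2459312) = -980694*((809 + 26169) - 2459312) = -980694*(26978 - 2459312) = -980694*(-2432334) = 2385375359796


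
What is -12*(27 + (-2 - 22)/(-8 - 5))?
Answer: -4500/13 ≈ -346.15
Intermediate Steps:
-12*(27 + (-2 - 22)/(-8 - 5)) = -12*(27 - 24/(-13)) = -12*(27 - 24*(-1/13)) = -12*(27 + 24/13) = -12*375/13 = -4500/13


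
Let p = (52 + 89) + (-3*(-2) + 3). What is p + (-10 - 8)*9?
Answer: -12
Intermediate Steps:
p = 150 (p = 141 + (6 + 3) = 141 + 9 = 150)
p + (-10 - 8)*9 = 150 + (-10 - 8)*9 = 150 - 18*9 = 150 - 162 = -12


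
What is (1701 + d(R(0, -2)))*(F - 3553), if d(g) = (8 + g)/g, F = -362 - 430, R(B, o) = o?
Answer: -7377810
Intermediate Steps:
F = -792
d(g) = (8 + g)/g
(1701 + d(R(0, -2)))*(F - 3553) = (1701 + (8 - 2)/(-2))*(-792 - 3553) = (1701 - ½*6)*(-4345) = (1701 - 3)*(-4345) = 1698*(-4345) = -7377810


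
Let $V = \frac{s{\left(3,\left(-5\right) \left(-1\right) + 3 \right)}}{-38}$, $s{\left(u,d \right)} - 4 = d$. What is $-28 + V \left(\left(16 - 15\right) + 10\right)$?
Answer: $- \frac{598}{19} \approx -31.474$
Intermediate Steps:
$s{\left(u,d \right)} = 4 + d$
$V = - \frac{6}{19}$ ($V = \frac{4 + \left(\left(-5\right) \left(-1\right) + 3\right)}{-38} = \left(4 + \left(5 + 3\right)\right) \left(- \frac{1}{38}\right) = \left(4 + 8\right) \left(- \frac{1}{38}\right) = 12 \left(- \frac{1}{38}\right) = - \frac{6}{19} \approx -0.31579$)
$-28 + V \left(\left(16 - 15\right) + 10\right) = -28 - \frac{6 \left(\left(16 - 15\right) + 10\right)}{19} = -28 - \frac{6 \left(1 + 10\right)}{19} = -28 - \frac{66}{19} = - \frac{598}{19}$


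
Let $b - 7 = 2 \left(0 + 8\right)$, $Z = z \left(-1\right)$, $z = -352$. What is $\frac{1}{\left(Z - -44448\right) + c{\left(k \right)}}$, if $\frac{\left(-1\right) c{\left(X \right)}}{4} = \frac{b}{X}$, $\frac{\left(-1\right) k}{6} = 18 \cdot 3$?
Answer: $\frac{81}{3628823} \approx 2.2321 \cdot 10^{-5}$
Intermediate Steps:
$k = -324$ ($k = - 6 \cdot 18 \cdot 3 = \left(-6\right) 54 = -324$)
$Z = 352$ ($Z = \left(-352\right) \left(-1\right) = 352$)
$b = 23$ ($b = 7 + 2 \left(0 + 8\right) = 7 + 2 \cdot 8 = 7 + 16 = 23$)
$c{\left(X \right)} = - \frac{92}{X}$ ($c{\left(X \right)} = - 4 \frac{23}{X} = - \frac{92}{X}$)
$\frac{1}{\left(Z - -44448\right) + c{\left(k \right)}} = \frac{1}{\left(352 - -44448\right) - \frac{92}{-324}} = \frac{1}{\left(352 + 44448\right) - - \frac{23}{81}} = \frac{1}{44800 + \frac{23}{81}} = \frac{1}{\frac{3628823}{81}} = \frac{81}{3628823}$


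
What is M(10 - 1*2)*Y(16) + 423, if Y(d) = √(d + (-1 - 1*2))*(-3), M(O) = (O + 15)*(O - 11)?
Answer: 423 + 207*√13 ≈ 1169.3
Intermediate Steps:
M(O) = (-11 + O)*(15 + O) (M(O) = (15 + O)*(-11 + O) = (-11 + O)*(15 + O))
Y(d) = -3*√(-3 + d) (Y(d) = √(d + (-1 - 2))*(-3) = √(d - 3)*(-3) = √(-3 + d)*(-3) = -3*√(-3 + d))
M(10 - 1*2)*Y(16) + 423 = (-165 + (10 - 1*2)² + 4*(10 - 1*2))*(-3*√(-3 + 16)) + 423 = (-165 + (10 - 2)² + 4*(10 - 2))*(-3*√13) + 423 = (-165 + 8² + 4*8)*(-3*√13) + 423 = (-165 + 64 + 32)*(-3*√13) + 423 = -(-207)*√13 + 423 = 207*√13 + 423 = 423 + 207*√13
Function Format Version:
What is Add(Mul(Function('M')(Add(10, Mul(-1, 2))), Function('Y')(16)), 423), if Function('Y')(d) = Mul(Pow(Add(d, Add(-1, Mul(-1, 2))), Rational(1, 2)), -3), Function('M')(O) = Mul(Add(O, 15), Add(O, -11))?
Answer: Add(423, Mul(207, Pow(13, Rational(1, 2)))) ≈ 1169.3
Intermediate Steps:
Function('M')(O) = Mul(Add(-11, O), Add(15, O)) (Function('M')(O) = Mul(Add(15, O), Add(-11, O)) = Mul(Add(-11, O), Add(15, O)))
Function('Y')(d) = Mul(-3, Pow(Add(-3, d), Rational(1, 2))) (Function('Y')(d) = Mul(Pow(Add(d, Add(-1, -2)), Rational(1, 2)), -3) = Mul(Pow(Add(d, -3), Rational(1, 2)), -3) = Mul(Pow(Add(-3, d), Rational(1, 2)), -3) = Mul(-3, Pow(Add(-3, d), Rational(1, 2))))
Add(Mul(Function('M')(Add(10, Mul(-1, 2))), Function('Y')(16)), 423) = Add(Mul(Add(-165, Pow(Add(10, Mul(-1, 2)), 2), Mul(4, Add(10, Mul(-1, 2)))), Mul(-3, Pow(Add(-3, 16), Rational(1, 2)))), 423) = Add(Mul(Add(-165, Pow(Add(10, -2), 2), Mul(4, Add(10, -2))), Mul(-3, Pow(13, Rational(1, 2)))), 423) = Add(Mul(Add(-165, Pow(8, 2), Mul(4, 8)), Mul(-3, Pow(13, Rational(1, 2)))), 423) = Add(Mul(Add(-165, 64, 32), Mul(-3, Pow(13, Rational(1, 2)))), 423) = Add(Mul(-69, Mul(-3, Pow(13, Rational(1, 2)))), 423) = Add(Mul(207, Pow(13, Rational(1, 2))), 423) = Add(423, Mul(207, Pow(13, Rational(1, 2))))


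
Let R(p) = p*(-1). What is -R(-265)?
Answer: -265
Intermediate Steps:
R(p) = -p
-R(-265) = -(-1)*(-265) = -1*265 = -265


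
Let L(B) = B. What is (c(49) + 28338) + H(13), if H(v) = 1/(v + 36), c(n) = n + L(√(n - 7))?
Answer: 1390964/49 + √42 ≈ 28394.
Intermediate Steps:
c(n) = n + √(-7 + n) (c(n) = n + √(n - 7) = n + √(-7 + n))
H(v) = 1/(36 + v)
(c(49) + 28338) + H(13) = ((49 + √(-7 + 49)) + 28338) + 1/(36 + 13) = ((49 + √42) + 28338) + 1/49 = (28387 + √42) + 1/49 = 1390964/49 + √42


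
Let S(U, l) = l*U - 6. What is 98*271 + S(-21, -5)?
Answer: 26657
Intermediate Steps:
S(U, l) = -6 + U*l (S(U, l) = U*l - 6 = -6 + U*l)
98*271 + S(-21, -5) = 98*271 + (-6 - 21*(-5)) = 26558 + (-6 + 105) = 26558 + 99 = 26657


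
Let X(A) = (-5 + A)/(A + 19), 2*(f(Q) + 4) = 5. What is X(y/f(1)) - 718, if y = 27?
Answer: -741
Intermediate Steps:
f(Q) = -3/2 (f(Q) = -4 + (½)*5 = -4 + 5/2 = -3/2)
X(A) = (-5 + A)/(19 + A)
X(y/f(1)) - 718 = (-5 + 27/(-3/2))/(19 + 27/(-3/2)) - 718 = (-5 + 27*(-⅔))/(19 + 27*(-⅔)) - 718 = (-5 - 18)/(19 - 18) - 718 = -23/1 - 718 = 1*(-23) - 718 = -23 - 718 = -741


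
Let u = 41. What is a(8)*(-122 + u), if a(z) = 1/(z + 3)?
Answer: -81/11 ≈ -7.3636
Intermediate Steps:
a(z) = 1/(3 + z)
a(8)*(-122 + u) = (-122 + 41)/(3 + 8) = -81/11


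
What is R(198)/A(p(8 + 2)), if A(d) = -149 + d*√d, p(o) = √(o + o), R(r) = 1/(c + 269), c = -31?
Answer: -1/(238*(149 - 2*√2*5^(¾))) ≈ -3.0110e-5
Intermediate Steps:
R(r) = 1/238 (R(r) = 1/(-31 + 269) = 1/238)
p(o) = √2*√o (p(o) = √(2*o) = √2*√o)
A(d) = -149 + d^(3/2)
R(198)/A(p(8 + 2)) = 1/(238*(-149 + (√2*√(8 + 2))^(3/2))) = 1/(238*(-149 + (√2*√10)^(3/2))) = 1/(238*(-149 + (2*√5)^(3/2))) = 1/(238*(-149 + 2*√2*5^(¾)))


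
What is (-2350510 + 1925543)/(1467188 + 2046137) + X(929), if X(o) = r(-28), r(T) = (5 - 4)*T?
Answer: -98798067/3513325 ≈ -28.121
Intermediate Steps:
r(T) = T (r(T) = 1*T = T)
X(o) = -28
(-2350510 + 1925543)/(1467188 + 2046137) + X(929) = (-2350510 + 1925543)/(1467188 + 2046137) - 28 = -424967/3513325 - 28 = -98798067/3513325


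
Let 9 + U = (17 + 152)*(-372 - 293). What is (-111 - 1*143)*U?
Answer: 28548076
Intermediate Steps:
U = -112394 (U = -9 + (17 + 152)*(-372 - 293) = -9 + 169*(-665) = -9 - 112385 = -112394)
(-111 - 1*143)*U = (-111 - 1*143)*(-112394) = (-111 - 143)*(-112394) = -254*(-112394) = 28548076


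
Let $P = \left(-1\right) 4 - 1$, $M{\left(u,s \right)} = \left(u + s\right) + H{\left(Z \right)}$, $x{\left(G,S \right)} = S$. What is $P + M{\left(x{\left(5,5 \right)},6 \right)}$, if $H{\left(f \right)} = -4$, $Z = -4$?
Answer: $2$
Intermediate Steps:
$M{\left(u,s \right)} = -4 + s + u$ ($M{\left(u,s \right)} = \left(u + s\right) - 4 = \left(s + u\right) - 4 = -4 + s + u$)
$P = -5$ ($P = -4 - 1 = -5$)
$P + M{\left(x{\left(5,5 \right)},6 \right)} = -5 + \left(-4 + 6 + 5\right) = -5 + 7 = 2$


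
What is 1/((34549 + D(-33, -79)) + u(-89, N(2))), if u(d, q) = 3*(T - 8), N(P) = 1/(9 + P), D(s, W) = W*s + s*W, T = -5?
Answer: 1/39724 ≈ 2.5174e-5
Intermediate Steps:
D(s, W) = 2*W*s (D(s, W) = W*s + W*s = 2*W*s)
u(d, q) = -39 (u(d, q) = 3*(-5 - 8) = 3*(-13) = -39)
1/((34549 + D(-33, -79)) + u(-89, N(2))) = 1/((34549 + 2*(-79)*(-33)) - 39) = 1/((34549 + 5214) - 39) = 1/(39763 - 39) = 1/39724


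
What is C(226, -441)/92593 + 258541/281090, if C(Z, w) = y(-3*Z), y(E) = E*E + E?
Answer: 152961083353/26026966370 ≈ 5.8770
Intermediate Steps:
y(E) = E + E² (y(E) = E² + E = E + E²)
C(Z, w) = -3*Z*(1 - 3*Z) (C(Z, w) = (-3*Z)*(1 - 3*Z) = -3*Z*(1 - 3*Z))
C(226, -441)/92593 + 258541/281090 = (3*226*(-1 + 3*226))/92593 + 258541/281090 = (3*226*(-1 + 678))*(1/92593) + 258541*(1/281090) = (3*226*677)*(1/92593) + 258541/281090 = 459006*(1/92593) + 258541/281090 = 459006/92593 + 258541/281090 = 152961083353/26026966370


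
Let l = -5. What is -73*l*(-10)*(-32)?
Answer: 116800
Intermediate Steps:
-73*l*(-10)*(-32) = -(-365)*(-10)*(-32) = -73*50*(-32) = -3650*(-32) = 116800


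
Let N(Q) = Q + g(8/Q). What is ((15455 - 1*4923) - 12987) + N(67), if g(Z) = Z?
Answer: -159988/67 ≈ -2387.9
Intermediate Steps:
N(Q) = Q + 8/Q
((15455 - 1*4923) - 12987) + N(67) = ((15455 - 1*4923) - 12987) + (67 + 8/67) = ((15455 - 4923) - 12987) + (67 + 8*(1/67)) = (10532 - 12987) + (67 + 8/67) = -2455 + 4497/67 = -159988/67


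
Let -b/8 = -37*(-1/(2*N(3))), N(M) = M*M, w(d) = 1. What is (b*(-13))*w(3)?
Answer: 1924/9 ≈ 213.78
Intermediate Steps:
N(M) = M²
b = -148/9 (b = -(-296)/((-2*3²)) = -(-296)/((-2*9)) = -(-296)/(-18) = -(-296)*(-1)/18 = -8*37/18 = -148/9 ≈ -16.444)
(b*(-13))*w(3) = -148/9*(-13)*1 = (1924/9)*1 = 1924/9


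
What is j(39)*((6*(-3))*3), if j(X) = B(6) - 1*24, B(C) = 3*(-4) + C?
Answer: 1620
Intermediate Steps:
B(C) = -12 + C
j(X) = -30 (j(X) = (-12 + 6) - 1*24 = -6 - 24 = -30)
j(39)*((6*(-3))*3) = -30*6*(-3)*3 = -(-540)*3 = -30*(-54) = 1620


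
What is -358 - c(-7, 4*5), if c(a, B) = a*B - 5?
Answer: -213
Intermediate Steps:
c(a, B) = -5 + B*a (c(a, B) = B*a - 5 = -5 + B*a)
-358 - c(-7, 4*5) = -358 - (-5 + (4*5)*(-7)) = -358 - (-5 + 20*(-7)) = -358 - (-5 - 140) = -358 - 1*(-145) = -358 + 145 = -213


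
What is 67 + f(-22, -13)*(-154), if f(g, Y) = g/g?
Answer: -87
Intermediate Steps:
f(g, Y) = 1
67 + f(-22, -13)*(-154) = 67 + 1*(-154) = 67 - 154 = -87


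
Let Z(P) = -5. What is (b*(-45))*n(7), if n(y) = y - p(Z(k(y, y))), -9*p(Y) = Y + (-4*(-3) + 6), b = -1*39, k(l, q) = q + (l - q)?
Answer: 14820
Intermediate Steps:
k(l, q) = l
b = -39
p(Y) = -2 - Y/9 (p(Y) = -(Y + (-4*(-3) + 6))/9 = -(Y + (12 + 6))/9 = -(Y + 18)/9 = -(18 + Y)/9 = -2 - Y/9)
n(y) = 13/9 + y (n(y) = y - (-2 - ⅑*(-5)) = y - (-2 + 5/9) = y - 1*(-13/9) = y + 13/9 = 13/9 + y)
(b*(-45))*n(7) = (-39*(-45))*(13/9 + 7) = 1755*(76/9) = 14820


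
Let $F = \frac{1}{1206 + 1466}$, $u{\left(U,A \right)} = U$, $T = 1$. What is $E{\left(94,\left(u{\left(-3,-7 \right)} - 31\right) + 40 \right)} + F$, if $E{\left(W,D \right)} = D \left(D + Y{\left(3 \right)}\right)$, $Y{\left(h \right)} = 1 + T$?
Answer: $\frac{128257}{2672} \approx 48.0$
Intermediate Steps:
$Y{\left(h \right)} = 2$ ($Y{\left(h \right)} = 1 + 1 = 2$)
$E{\left(W,D \right)} = D \left(2 + D\right)$ ($E{\left(W,D \right)} = D \left(D + 2\right) = D \left(2 + D\right)$)
$F = \frac{1}{2672} \approx 0.00037425$
$E{\left(94,\left(u{\left(-3,-7 \right)} - 31\right) + 40 \right)} + F = \left(\left(-3 - 31\right) + 40\right) \left(2 + \left(\left(-3 - 31\right) + 40\right)\right) + \frac{1}{2672} = \left(-34 + 40\right) \left(2 + \left(-34 + 40\right)\right) + \frac{1}{2672} = 6 \left(2 + 6\right) + \frac{1}{2672} = 6 \cdot 8 + \frac{1}{2672} = 48 + \frac{1}{2672} = \frac{128257}{2672}$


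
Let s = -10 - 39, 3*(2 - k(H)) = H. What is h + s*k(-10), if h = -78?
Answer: -1018/3 ≈ -339.33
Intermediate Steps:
k(H) = 2 - H/3
s = -49
h + s*k(-10) = -78 - 49*(2 - 1/3*(-10)) = -78 - 49*(2 + 10/3) = -78 - 49*16/3 = -78 - 784/3 = -1018/3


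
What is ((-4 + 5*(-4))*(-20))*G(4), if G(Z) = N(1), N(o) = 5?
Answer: 2400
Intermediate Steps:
G(Z) = 5
((-4 + 5*(-4))*(-20))*G(4) = ((-4 + 5*(-4))*(-20))*5 = ((-4 - 20)*(-20))*5 = -24*(-20)*5 = 480*5 = 2400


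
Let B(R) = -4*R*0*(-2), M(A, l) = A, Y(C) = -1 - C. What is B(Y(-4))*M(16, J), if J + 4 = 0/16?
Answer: 0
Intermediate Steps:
J = -4 (J = -4 + 0/16 = -4 + 0*(1/16) = -4 + 0 = -4)
B(R) = 0 (B(R) = -0*(-2) = -4*0 = 0)
B(Y(-4))*M(16, J) = 0*16 = 0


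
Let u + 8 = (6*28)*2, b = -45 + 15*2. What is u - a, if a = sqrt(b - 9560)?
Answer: 328 - 5*I*sqrt(383) ≈ 328.0 - 97.852*I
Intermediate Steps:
b = -15 (b = -45 + 30 = -15)
u = 328 (u = -8 + (6*28)*2 = -8 + 168*2 = -8 + 336 = 328)
a = 5*I*sqrt(383) (a = sqrt(-15 - 9560) = sqrt(-9575) = 5*I*sqrt(383) ≈ 97.852*I)
u - a = 328 - 5*I*sqrt(383)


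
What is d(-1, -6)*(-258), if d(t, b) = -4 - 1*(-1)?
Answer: 774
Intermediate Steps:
d(t, b) = -3 (d(t, b) = -4 + 1 = -3)
d(-1, -6)*(-258) = -3*(-258) = 774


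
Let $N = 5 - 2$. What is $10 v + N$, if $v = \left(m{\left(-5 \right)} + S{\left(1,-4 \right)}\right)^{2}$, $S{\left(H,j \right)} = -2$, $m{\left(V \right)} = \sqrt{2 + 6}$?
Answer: $123 - 80 \sqrt{2} \approx 9.8629$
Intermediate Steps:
$m{\left(V \right)} = 2 \sqrt{2}$ ($m{\left(V \right)} = \sqrt{8} = 2 \sqrt{2}$)
$v = \left(-2 + 2 \sqrt{2}\right)^{2}$ ($v = \left(2 \sqrt{2} - 2\right)^{2} = \left(-2 + 2 \sqrt{2}\right)^{2} \approx 0.68629$)
$N = 3$ ($N = 5 - 2 = 3$)
$10 v + N = 10 \left(12 - 8 \sqrt{2}\right) + 3 = \left(120 - 80 \sqrt{2}\right) + 3 = 123 - 80 \sqrt{2}$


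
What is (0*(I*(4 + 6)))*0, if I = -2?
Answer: 0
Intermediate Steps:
(0*(I*(4 + 6)))*0 = (0*(-2*(4 + 6)))*0 = (0*(-2*10))*0 = (0*(-20))*0 = 0*0 = 0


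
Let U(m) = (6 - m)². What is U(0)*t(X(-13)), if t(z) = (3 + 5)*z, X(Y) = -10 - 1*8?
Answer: -5184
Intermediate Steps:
X(Y) = -18 (X(Y) = -10 - 8 = -18)
t(z) = 8*z
U(0)*t(X(-13)) = (-6 + 0)²*(8*(-18)) = (-6)²*(-144) = 36*(-144) = -5184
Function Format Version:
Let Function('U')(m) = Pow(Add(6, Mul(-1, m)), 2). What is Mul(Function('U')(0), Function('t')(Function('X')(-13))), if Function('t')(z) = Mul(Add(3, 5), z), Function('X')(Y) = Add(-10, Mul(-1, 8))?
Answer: -5184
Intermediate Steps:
Function('X')(Y) = -18 (Function('X')(Y) = Add(-10, -8) = -18)
Function('t')(z) = Mul(8, z)
Mul(Function('U')(0), Function('t')(Function('X')(-13))) = Mul(Pow(Add(-6, 0), 2), Mul(8, -18)) = Mul(Pow(-6, 2), -144) = Mul(36, -144) = -5184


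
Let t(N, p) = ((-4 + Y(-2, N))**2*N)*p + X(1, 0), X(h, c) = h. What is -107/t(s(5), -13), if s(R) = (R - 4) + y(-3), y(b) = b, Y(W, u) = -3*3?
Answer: -107/4395 ≈ -0.024346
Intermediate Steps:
Y(W, u) = -9
s(R) = -7 + R (s(R) = (R - 4) - 3 = (-4 + R) - 3 = -7 + R)
t(N, p) = 1 + 169*N*p (t(N, p) = ((-4 - 9)**2*N)*p + 1 = ((-13)**2*N)*p + 1 = (169*N)*p + 1 = 169*N*p + 1 = 1 + 169*N*p)
-107/t(s(5), -13) = -107/(1 + 169*(-7 + 5)*(-13)) = -107/(1 + 169*(-2)*(-13)) = -107/(1 + 4394) = -107/4395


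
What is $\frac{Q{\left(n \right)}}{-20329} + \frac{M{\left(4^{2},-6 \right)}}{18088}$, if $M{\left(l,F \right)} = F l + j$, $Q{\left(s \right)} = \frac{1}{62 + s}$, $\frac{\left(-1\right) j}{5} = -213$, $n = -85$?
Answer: $\frac{1402757}{26183752} \approx 0.053574$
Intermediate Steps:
$j = 1065$ ($j = \left(-5\right) \left(-213\right) = 1065$)
$M{\left(l,F \right)} = 1065 + F l$ ($M{\left(l,F \right)} = F l + 1065 = 1065 + F l$)
$\frac{Q{\left(n \right)}}{-20329} + \frac{M{\left(4^{2},-6 \right)}}{18088} = \frac{1}{\left(62 - 85\right) \left(-20329\right)} + \frac{1065 - 6 \cdot 4^{2}}{18088} = \frac{1}{-23} \left(- \frac{1}{20329}\right) + \left(1065 - 96\right) \frac{1}{18088} = \left(- \frac{1}{23}\right) \left(- \frac{1}{20329}\right) + \left(1065 - 96\right) \frac{1}{18088} = \frac{1}{467567} + 969 \cdot \frac{1}{18088} = \frac{1}{467567} + \frac{3}{56} = \frac{1402757}{26183752}$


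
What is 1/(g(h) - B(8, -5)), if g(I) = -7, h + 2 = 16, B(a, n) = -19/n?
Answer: -5/54 ≈ -0.092593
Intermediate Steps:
h = 14 (h = -2 + 16 = 14)
1/(g(h) - B(8, -5)) = 1/(-7 - (-19)/(-5)) = 1/(-7 - (-19)*(-1)/5) = 1/(-7 - 1*19/5) = 1/(-7 - 19/5) = 1/(-54/5) = -5/54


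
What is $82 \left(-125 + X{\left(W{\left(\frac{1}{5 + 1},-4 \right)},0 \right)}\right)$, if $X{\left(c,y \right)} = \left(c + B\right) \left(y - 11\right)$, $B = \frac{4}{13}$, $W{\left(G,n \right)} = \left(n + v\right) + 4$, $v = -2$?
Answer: $- \frac{113406}{13} \approx -8723.5$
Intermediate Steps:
$W{\left(G,n \right)} = 2 + n$ ($W{\left(G,n \right)} = \left(n - 2\right) + 4 = \left(-2 + n\right) + 4 = 2 + n$)
$B = \frac{4}{13}$ ($B = 4 \cdot \frac{1}{13} = \frac{4}{13} \approx 0.30769$)
$X{\left(c,y \right)} = \left(-11 + y\right) \left(\frac{4}{13} + c\right)$ ($X{\left(c,y \right)} = \left(c + \frac{4}{13}\right) \left(y - 11\right) = \left(\frac{4}{13} + c\right) \left(-11 + y\right) = \left(-11 + y\right) \left(\frac{4}{13} + c\right)$)
$82 \left(-125 + X{\left(W{\left(\frac{1}{5 + 1},-4 \right)},0 \right)}\right) = 82 \left(-125 + \left(- \frac{44}{13} - 11 \left(2 - 4\right) + \frac{4}{13} \cdot 0 + \left(2 - 4\right) 0\right)\right) = 82 \left(-125 - - \frac{242}{13}\right) = 82 \left(-125 + \left(- \frac{44}{13} + 22 + 0 + 0\right)\right) = 82 \left(-125 + \frac{242}{13}\right) = 82 \left(- \frac{1383}{13}\right) = - \frac{113406}{13}$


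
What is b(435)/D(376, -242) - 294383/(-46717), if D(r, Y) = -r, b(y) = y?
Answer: 90366113/17565592 ≈ 5.1445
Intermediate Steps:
b(435)/D(376, -242) - 294383/(-46717) = 435/((-1*376)) - 294383/(-46717) = 435/(-376) - 294383*(-1/46717) = 435*(-1/376) + 294383/46717 = -435/376 + 294383/46717 = 90366113/17565592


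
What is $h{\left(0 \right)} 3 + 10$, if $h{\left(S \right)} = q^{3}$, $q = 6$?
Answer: $658$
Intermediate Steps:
$h{\left(S \right)} = 216$ ($h{\left(S \right)} = 6^{3} = 216$)
$h{\left(0 \right)} 3 + 10 = 216 \cdot 3 + 10 = 648 + 10 = 658$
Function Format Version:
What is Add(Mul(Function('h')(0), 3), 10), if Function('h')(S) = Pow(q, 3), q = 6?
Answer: 658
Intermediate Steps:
Function('h')(S) = 216 (Function('h')(S) = Pow(6, 3) = 216)
Add(Mul(Function('h')(0), 3), 10) = Add(Mul(216, 3), 10) = Add(648, 10) = 658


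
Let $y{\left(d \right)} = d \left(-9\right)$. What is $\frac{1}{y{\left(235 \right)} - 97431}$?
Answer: $- \frac{1}{99546} \approx -1.0046 \cdot 10^{-5}$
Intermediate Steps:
$y{\left(d \right)} = - 9 d$
$\frac{1}{y{\left(235 \right)} - 97431} = \frac{1}{\left(-9\right) 235 - 97431} = \frac{1}{-2115 - 97431} = \frac{1}{-99546} = - \frac{1}{99546}$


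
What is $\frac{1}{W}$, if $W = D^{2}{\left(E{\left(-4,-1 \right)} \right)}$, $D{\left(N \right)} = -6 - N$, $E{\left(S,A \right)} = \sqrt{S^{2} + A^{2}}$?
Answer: $\frac{1}{\left(6 + \sqrt{17}\right)^{2}} \approx 0.0097583$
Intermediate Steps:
$E{\left(S,A \right)} = \sqrt{A^{2} + S^{2}}$
$W = \left(-6 - \sqrt{17}\right)^{2}$ ($W = \left(-6 - \sqrt{\left(-1\right)^{2} + \left(-4\right)^{2}}\right)^{2} = \left(-6 - \sqrt{1 + 16}\right)^{2} = \left(-6 - \sqrt{17}\right)^{2} \approx 102.48$)
$\frac{1}{W} = \frac{1}{\left(6 + \sqrt{17}\right)^{2}}$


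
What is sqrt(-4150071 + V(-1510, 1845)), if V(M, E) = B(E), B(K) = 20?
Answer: I*sqrt(4150051) ≈ 2037.2*I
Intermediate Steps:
V(M, E) = 20
sqrt(-4150071 + V(-1510, 1845)) = sqrt(-4150071 + 20) = sqrt(-4150051) = I*sqrt(4150051)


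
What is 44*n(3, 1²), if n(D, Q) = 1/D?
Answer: 44/3 ≈ 14.667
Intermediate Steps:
44*n(3, 1²) = 44/3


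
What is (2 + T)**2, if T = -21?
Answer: 361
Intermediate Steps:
(2 + T)**2 = (2 - 21)**2 = (-19)**2 = 361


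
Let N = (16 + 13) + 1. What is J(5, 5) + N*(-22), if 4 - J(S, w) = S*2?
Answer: -666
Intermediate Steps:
J(S, w) = 4 - 2*S (J(S, w) = 4 - S*2 = 4 - 2*S)
N = 30 (N = 29 + 1 = 30)
J(5, 5) + N*(-22) = (4 - 2*5) + 30*(-22) = (4 - 10) - 660 = -6 - 660 = -666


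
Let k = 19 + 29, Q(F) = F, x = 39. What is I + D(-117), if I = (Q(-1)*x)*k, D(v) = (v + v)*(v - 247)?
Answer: 83304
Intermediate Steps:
D(v) = 2*v*(-247 + v) (D(v) = (2*v)*(-247 + v) = 2*v*(-247 + v))
k = 48
I = -1872 (I = -1*39*48 = -39*48 = -1872)
I + D(-117) = -1872 + 2*(-117)*(-247 - 117) = -1872 + 2*(-117)*(-364) = -1872 + 85176 = 83304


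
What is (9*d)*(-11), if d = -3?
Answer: 297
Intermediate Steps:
(9*d)*(-11) = (9*(-3))*(-11) = -27*(-11) = 297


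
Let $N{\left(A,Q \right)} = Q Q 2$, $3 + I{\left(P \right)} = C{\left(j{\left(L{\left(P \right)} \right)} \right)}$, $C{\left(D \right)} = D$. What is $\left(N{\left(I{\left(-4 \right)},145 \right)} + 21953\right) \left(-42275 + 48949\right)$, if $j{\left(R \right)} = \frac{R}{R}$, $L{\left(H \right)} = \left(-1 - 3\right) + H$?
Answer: $427156022$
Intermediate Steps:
$L{\left(H \right)} = -4 + H$
$j{\left(R \right)} = 1$
$I{\left(P \right)} = -2$ ($I{\left(P \right)} = -3 + 1 = -2$)
$N{\left(A,Q \right)} = 2 Q^{2}$ ($N{\left(A,Q \right)} = Q^{2} \cdot 2 = 2 Q^{2}$)
$\left(N{\left(I{\left(-4 \right)},145 \right)} + 21953\right) \left(-42275 + 48949\right) = \left(2 \cdot 145^{2} + 21953\right) \left(-42275 + 48949\right) = \left(2 \cdot 21025 + 21953\right) 6674 = \left(42050 + 21953\right) 6674 = 64003 \cdot 6674 = 427156022$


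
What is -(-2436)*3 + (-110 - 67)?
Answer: 7131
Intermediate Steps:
-(-2436)*3 + (-110 - 67) = -87*(-84) - 177 = 7308 - 177 = 7131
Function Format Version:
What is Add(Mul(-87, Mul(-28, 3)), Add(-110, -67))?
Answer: 7131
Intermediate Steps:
Add(Mul(-87, Mul(-28, 3)), Add(-110, -67)) = Add(Mul(-87, -84), -177) = Add(7308, -177) = 7131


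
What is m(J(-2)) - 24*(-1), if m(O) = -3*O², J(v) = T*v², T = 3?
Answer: -408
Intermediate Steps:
J(v) = 3*v²
m(J(-2)) - 24*(-1) = -3*(3*(-2)²)² - 24*(-1) = -3*(3*4)² - 6*(-4) = -3*12² + 24 = -3*144 + 24 = -432 + 24 = -408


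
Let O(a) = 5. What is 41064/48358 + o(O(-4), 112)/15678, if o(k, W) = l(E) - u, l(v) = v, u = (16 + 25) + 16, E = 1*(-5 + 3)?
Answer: 320474135/379078362 ≈ 0.84540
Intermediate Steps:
E = -2 (E = 1*(-2) = -2)
u = 57 (u = 41 + 16 = 57)
o(k, W) = -59 (o(k, W) = -2 - 1*57 = -2 - 57 = -59)
41064/48358 + o(O(-4), 112)/15678 = 41064/48358 - 59/15678 = 41064*(1/48358) - 59*1/15678 = 20532/24179 - 59/15678 = 320474135/379078362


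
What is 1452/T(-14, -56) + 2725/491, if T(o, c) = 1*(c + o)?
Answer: -261091/17185 ≈ -15.193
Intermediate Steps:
T(o, c) = c + o
1452/T(-14, -56) + 2725/491 = 1452/(-56 - 14) + 2725/491 = 1452/(-70) + 2725*(1/491) = 1452*(-1/70) + 2725/491 = -726/35 + 2725/491 = -261091/17185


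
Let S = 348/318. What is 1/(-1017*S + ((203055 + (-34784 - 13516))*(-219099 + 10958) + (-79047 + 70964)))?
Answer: -53/1707176091500 ≈ -3.1045e-11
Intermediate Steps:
S = 58/53 (S = 348*(1/318) = 58/53 ≈ 1.0943)
1/(-1017*S + ((203055 + (-34784 - 13516))*(-219099 + 10958) + (-79047 + 70964))) = 1/(-1017*58/53 + ((203055 + (-34784 - 13516))*(-219099 + 10958) + (-79047 + 70964))) = 1/(-58986/53 + ((203055 - 48300)*(-208141) - 8083)) = 1/(-58986/53 + (154755*(-208141) - 8083)) = 1/(-58986/53 + (-32210860455 - 8083)) = 1/(-58986/53 - 32210868538) = 1/(-1707176091500/53) = -53/1707176091500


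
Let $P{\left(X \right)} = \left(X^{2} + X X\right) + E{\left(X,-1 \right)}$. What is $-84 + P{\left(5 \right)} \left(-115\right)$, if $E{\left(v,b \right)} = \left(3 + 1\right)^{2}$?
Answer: $-7674$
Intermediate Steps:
$E{\left(v,b \right)} = 16$ ($E{\left(v,b \right)} = 4^{2} = 16$)
$P{\left(X \right)} = 16 + 2 X^{2}$ ($P{\left(X \right)} = \left(X^{2} + X X\right) + 16 = \left(X^{2} + X^{2}\right) + 16 = 2 X^{2} + 16 = 16 + 2 X^{2}$)
$-84 + P{\left(5 \right)} \left(-115\right) = -84 + \left(16 + 2 \cdot 5^{2}\right) \left(-115\right) = -84 + \left(16 + 2 \cdot 25\right) \left(-115\right) = -84 + \left(16 + 50\right) \left(-115\right) = -84 + 66 \left(-115\right) = -84 - 7590 = -7674$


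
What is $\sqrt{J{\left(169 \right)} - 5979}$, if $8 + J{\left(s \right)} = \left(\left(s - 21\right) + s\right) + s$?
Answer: $i \sqrt{5501} \approx 74.169 i$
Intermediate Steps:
$J{\left(s \right)} = -29 + 3 s$ ($J{\left(s \right)} = -8 + \left(\left(\left(s - 21\right) + s\right) + s\right) = -8 + \left(\left(\left(-21 + s\right) + s\right) + s\right) = -8 + \left(\left(-21 + 2 s\right) + s\right) = -8 + \left(-21 + 3 s\right) = -29 + 3 s$)
$\sqrt{J{\left(169 \right)} - 5979} = \sqrt{\left(-29 + 3 \cdot 169\right) - 5979} = \sqrt{\left(-29 + 507\right) - 5979} = \sqrt{478 - 5979} = \sqrt{-5501} = i \sqrt{5501}$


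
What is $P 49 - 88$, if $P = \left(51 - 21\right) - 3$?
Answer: $1235$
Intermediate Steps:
$P = 27$ ($P = 30 - 3 = 27$)
$P 49 - 88 = 27 \cdot 49 - 88 = 1323 - 88 = 1235$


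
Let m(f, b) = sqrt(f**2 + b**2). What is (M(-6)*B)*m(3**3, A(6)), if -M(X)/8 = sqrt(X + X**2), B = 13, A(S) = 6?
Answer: -1560*sqrt(102) ≈ -15755.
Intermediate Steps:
M(X) = -8*sqrt(X + X**2)
m(f, b) = sqrt(b**2 + f**2)
(M(-6)*B)*m(3**3, A(6)) = (-8*sqrt(30)*13)*sqrt(6**2 + (3**3)**2) = (-8*sqrt(30)*13)*sqrt(36 + 27**2) = (-8*sqrt(30)*13)*sqrt(36 + 729) = (-104*sqrt(30))*sqrt(765) = (-104*sqrt(30))*(3*sqrt(85)) = -1560*sqrt(102)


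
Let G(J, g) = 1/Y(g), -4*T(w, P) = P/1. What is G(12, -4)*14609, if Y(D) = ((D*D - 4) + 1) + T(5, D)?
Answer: 2087/2 ≈ 1043.5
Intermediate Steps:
T(w, P) = -P/4 (T(w, P) = -P/(4*1) = -P/4)
Y(D) = -3 + D**2 - D/4 (Y(D) = ((D*D - 4) + 1) - D/4 = ((D**2 - 4) + 1) - D/4 = ((-4 + D**2) + 1) - D/4 = (-3 + D**2) - D/4 = -3 + D**2 - D/4)
G(J, g) = 1/(-3 + g**2 - g/4)
G(12, -4)*14609 = (4/(-12 - 1*(-4) + 4*(-4)**2))*14609 = (4/(-12 + 4 + 4*16))*14609 = (4/(-12 + 4 + 64))*14609 = (4/56)*14609 = (4*(1/56))*14609 = (1/14)*14609 = 2087/2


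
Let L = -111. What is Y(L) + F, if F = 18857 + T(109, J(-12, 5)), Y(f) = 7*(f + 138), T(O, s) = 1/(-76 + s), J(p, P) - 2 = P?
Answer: 1314173/69 ≈ 19046.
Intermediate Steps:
J(p, P) = 2 + P
Y(f) = 966 + 7*f (Y(f) = 7*(138 + f) = 966 + 7*f)
F = 1301132/69 (F = 18857 + 1/(-76 + (2 + 5)) = 18857 + 1/(-76 + 7) = 18857 + 1/(-69) = 18857 - 1/69 = 1301132/69 ≈ 18857.)
Y(L) + F = (966 + 7*(-111)) + 1301132/69 = (966 - 777) + 1301132/69 = 189 + 1301132/69 = 1314173/69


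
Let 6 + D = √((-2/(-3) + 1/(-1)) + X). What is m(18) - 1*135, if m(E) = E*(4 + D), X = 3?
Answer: -171 + 12*√6 ≈ -141.61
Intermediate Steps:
D = -6 + 2*√6/3 (D = -6 + √((-2/(-3) + 1/(-1)) + 3) = -6 + √((-2*(-⅓) + 1*(-1)) + 3) = -6 + √((⅔ - 1) + 3) = -6 + √(-⅓ + 3) = -6 + √(8/3) = -6 + 2*√6/3 ≈ -4.3670)
m(E) = E*(-2 + 2*√6/3) (m(E) = E*(4 + (-6 + 2*√6/3)) = E*(-2 + 2*√6/3))
m(18) - 1*135 = (⅔)*18*(-3 + √6) - 1*135 = (-36 + 12*√6) - 135 = -171 + 12*√6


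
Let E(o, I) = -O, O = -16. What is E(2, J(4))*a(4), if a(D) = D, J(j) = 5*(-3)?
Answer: 64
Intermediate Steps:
J(j) = -15
E(o, I) = 16 (E(o, I) = -1*(-16) = 16)
E(2, J(4))*a(4) = 16*4 = 64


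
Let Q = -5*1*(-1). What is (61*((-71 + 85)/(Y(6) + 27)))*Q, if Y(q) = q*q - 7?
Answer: 305/4 ≈ 76.250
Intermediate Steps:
Y(q) = -7 + q**2 (Y(q) = q**2 - 7 = -7 + q**2)
Q = 5 (Q = -5*(-1) = 5)
(61*((-71 + 85)/(Y(6) + 27)))*Q = (61*((-71 + 85)/((-7 + 6**2) + 27)))*5 = (61*(14/((-7 + 36) + 27)))*5 = (61*(14/(29 + 27)))*5 = (61*(14/56))*5 = (61*(14*(1/56)))*5 = (61*(1/4))*5 = (61/4)*5 = 305/4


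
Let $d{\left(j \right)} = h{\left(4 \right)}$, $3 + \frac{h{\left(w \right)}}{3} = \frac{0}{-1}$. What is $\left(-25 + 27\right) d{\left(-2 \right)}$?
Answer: $-18$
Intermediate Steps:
$h{\left(w \right)} = -9$ ($h{\left(w \right)} = -9 + 3 \frac{0}{-1} = -9 + 3 \cdot 0 \left(-1\right) = -9 + 3 \cdot 0 = -9 + 0 = -9$)
$d{\left(j \right)} = -9$
$\left(-25 + 27\right) d{\left(-2 \right)} = \left(-25 + 27\right) \left(-9\right) = 2 \left(-9\right) = -18$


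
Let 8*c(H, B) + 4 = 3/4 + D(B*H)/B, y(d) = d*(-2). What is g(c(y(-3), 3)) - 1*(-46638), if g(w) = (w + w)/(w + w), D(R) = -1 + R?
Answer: 46639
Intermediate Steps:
y(d) = -2*d
c(H, B) = -13/32 + (-1 + B*H)/(8*B) (c(H, B) = -½ + (3/4 + (-1 + B*H)/B)/8 = -½ + (3*(¼) + (-1 + B*H)/B)/8 = -½ + (¾ + (-1 + B*H)/B)/8 = -½ + (3/32 + (-1 + B*H)/(8*B)) = -13/32 + (-1 + B*H)/(8*B))
g(w) = 1 (g(w) = (2*w)/((2*w)) = (2*w)*(1/(2*w)) = 1)
g(c(y(-3), 3)) - 1*(-46638) = 1 - 1*(-46638) = 1 + 46638 = 46639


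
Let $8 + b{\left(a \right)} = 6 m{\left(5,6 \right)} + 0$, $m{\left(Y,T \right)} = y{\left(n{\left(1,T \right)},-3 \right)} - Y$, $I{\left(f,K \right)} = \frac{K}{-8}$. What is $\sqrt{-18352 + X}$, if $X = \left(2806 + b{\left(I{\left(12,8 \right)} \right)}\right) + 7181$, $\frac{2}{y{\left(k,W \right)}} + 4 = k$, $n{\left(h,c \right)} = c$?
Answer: $3 i \sqrt{933} \approx 91.635 i$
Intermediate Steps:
$y{\left(k,W \right)} = \frac{2}{-4 + k}$
$I{\left(f,K \right)} = - \frac{K}{8}$ ($I{\left(f,K \right)} = K \left(- \frac{1}{8}\right) = - \frac{K}{8}$)
$m{\left(Y,T \right)} = - Y + \frac{2}{-4 + T}$ ($m{\left(Y,T \right)} = \frac{2}{-4 + T} - Y = - Y + \frac{2}{-4 + T}$)
$b{\left(a \right)} = -32$ ($b{\left(a \right)} = -8 + \left(6 \frac{2 - 5 \left(-4 + 6\right)}{-4 + 6} + 0\right) = -8 + \left(6 \frac{2 - 5 \cdot 2}{2} + 0\right) = -8 + \left(6 \frac{2 - 10}{2} + 0\right) = -8 + \left(6 \cdot \frac{1}{2} \left(-8\right) + 0\right) = -8 + \left(6 \left(-4\right) + 0\right) = -8 + \left(-24 + 0\right) = -8 - 24 = -32$)
$X = 9955$ ($X = \left(2806 - 32\right) + 7181 = 2774 + 7181 = 9955$)
$\sqrt{-18352 + X} = \sqrt{-18352 + 9955} = \sqrt{-8397} = 3 i \sqrt{933}$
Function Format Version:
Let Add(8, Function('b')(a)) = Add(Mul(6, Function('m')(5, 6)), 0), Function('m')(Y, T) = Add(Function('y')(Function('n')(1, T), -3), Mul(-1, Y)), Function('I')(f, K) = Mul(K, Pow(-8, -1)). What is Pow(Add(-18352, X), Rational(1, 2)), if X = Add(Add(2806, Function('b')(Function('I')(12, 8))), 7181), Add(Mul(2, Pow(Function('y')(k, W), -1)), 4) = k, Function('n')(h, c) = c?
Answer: Mul(3, I, Pow(933, Rational(1, 2))) ≈ Mul(91.635, I)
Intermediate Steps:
Function('y')(k, W) = Mul(2, Pow(Add(-4, k), -1))
Function('I')(f, K) = Mul(Rational(-1, 8), K) (Function('I')(f, K) = Mul(K, Rational(-1, 8)) = Mul(Rational(-1, 8), K))
Function('m')(Y, T) = Add(Mul(-1, Y), Mul(2, Pow(Add(-4, T), -1))) (Function('m')(Y, T) = Add(Mul(2, Pow(Add(-4, T), -1)), Mul(-1, Y)) = Add(Mul(-1, Y), Mul(2, Pow(Add(-4, T), -1))))
Function('b')(a) = -32 (Function('b')(a) = Add(-8, Add(Mul(6, Mul(Pow(Add(-4, 6), -1), Add(2, Mul(-1, 5, Add(-4, 6))))), 0)) = Add(-8, Add(Mul(6, Mul(Pow(2, -1), Add(2, Mul(-1, 5, 2)))), 0)) = Add(-8, Add(Mul(6, Mul(Rational(1, 2), Add(2, -10))), 0)) = Add(-8, Add(Mul(6, Mul(Rational(1, 2), -8)), 0)) = Add(-8, Add(Mul(6, -4), 0)) = Add(-8, Add(-24, 0)) = Add(-8, -24) = -32)
X = 9955 (X = Add(Add(2806, -32), 7181) = Add(2774, 7181) = 9955)
Pow(Add(-18352, X), Rational(1, 2)) = Pow(Add(-18352, 9955), Rational(1, 2)) = Pow(-8397, Rational(1, 2)) = Mul(3, I, Pow(933, Rational(1, 2)))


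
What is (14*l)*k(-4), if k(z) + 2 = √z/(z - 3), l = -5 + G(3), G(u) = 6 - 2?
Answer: 28 + 4*I ≈ 28.0 + 4.0*I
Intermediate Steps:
G(u) = 4
l = -1 (l = -5 + 4 = -1)
k(z) = -2 + √z/(-3 + z) (k(z) = -2 + √z/(z - 3) = -2 + √z/(-3 + z))
(14*l)*k(-4) = (14*(-1))*((6 + √(-4) - 2*(-4))/(-3 - 4)) = -14*(6 + 2*I + 8)/(-7) = -(-2)*(14 + 2*I) = -14*(-2 - 2*I/7) = 28 + 4*I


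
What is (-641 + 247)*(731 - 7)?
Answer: -285256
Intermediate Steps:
(-641 + 247)*(731 - 7) = -394*724 = -285256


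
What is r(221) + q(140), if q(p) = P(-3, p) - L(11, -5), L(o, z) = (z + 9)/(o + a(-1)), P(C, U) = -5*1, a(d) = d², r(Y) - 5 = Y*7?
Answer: 4640/3 ≈ 1546.7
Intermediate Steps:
r(Y) = 5 + 7*Y (r(Y) = 5 + Y*7 = 5 + 7*Y)
P(C, U) = -5
L(o, z) = (9 + z)/(1 + o) (L(o, z) = (z + 9)/(o + (-1)²) = (9 + z)/(o + 1) = (9 + z)/(1 + o))
q(p) = -16/3 (q(p) = -5 - (9 - 5)/(1 + 11) = -5 - 4/12 = -5 - 1*⅓ = -5 - ⅓ = -16/3)
r(221) + q(140) = (5 + 7*221) - 16/3 = (5 + 1547) - 16/3 = 1552 - 16/3 = 4640/3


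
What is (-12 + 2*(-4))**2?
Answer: 400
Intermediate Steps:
(-12 + 2*(-4))**2 = (-12 - 8)**2 = (-20)**2 = 400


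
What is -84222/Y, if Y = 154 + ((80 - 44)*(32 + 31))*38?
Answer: -42111/43169 ≈ -0.97549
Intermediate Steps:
Y = 86338 (Y = 154 + (36*63)*38 = 154 + 2268*38 = 154 + 86184 = 86338)
-84222/Y = -84222/86338 = -84222*1/86338 = -42111/43169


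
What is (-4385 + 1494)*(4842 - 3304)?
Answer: -4446358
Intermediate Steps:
(-4385 + 1494)*(4842 - 3304) = -2891*1538 = -4446358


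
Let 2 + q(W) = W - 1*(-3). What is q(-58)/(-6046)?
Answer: 57/6046 ≈ 0.0094277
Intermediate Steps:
q(W) = 1 + W (q(W) = -2 + (W - 1*(-3)) = -2 + (W + 3) = -2 + (3 + W) = 1 + W)
q(-58)/(-6046) = (1 - 58)/(-6046) = -57*(-1/6046) = 57/6046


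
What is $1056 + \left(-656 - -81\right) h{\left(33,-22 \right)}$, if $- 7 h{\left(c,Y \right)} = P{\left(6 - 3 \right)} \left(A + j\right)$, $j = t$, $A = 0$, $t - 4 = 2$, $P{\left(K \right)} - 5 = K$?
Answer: $\frac{34992}{7} \approx 4998.9$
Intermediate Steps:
$P{\left(K \right)} = 5 + K$
$t = 6$ ($t = 4 + 2 = 6$)
$j = 6$
$h{\left(c,Y \right)} = - \frac{48}{7}$ ($h{\left(c,Y \right)} = - \frac{\left(5 + \left(6 - 3\right)\right) \left(0 + 6\right)}{7} = - \frac{\left(5 + \left(6 - 3\right)\right) 6}{7} = - \frac{\left(5 + 3\right) 6}{7} = - \frac{8 \cdot 6}{7} = \left(- \frac{1}{7}\right) 48 = - \frac{48}{7}$)
$1056 + \left(-656 - -81\right) h{\left(33,-22 \right)} = 1056 + \left(-656 - -81\right) \left(- \frac{48}{7}\right) = 1056 + \left(-656 + 81\right) \left(- \frac{48}{7}\right) = 1056 - - \frac{27600}{7} = 1056 + \frac{27600}{7} = \frac{34992}{7}$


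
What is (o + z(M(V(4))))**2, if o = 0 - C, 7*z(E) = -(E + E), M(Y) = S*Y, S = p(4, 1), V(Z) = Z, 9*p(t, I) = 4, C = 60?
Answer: 14531344/3969 ≈ 3661.2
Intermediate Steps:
p(t, I) = 4/9 (p(t, I) = (1/9)*4 = 4/9)
S = 4/9 ≈ 0.44444
M(Y) = 4*Y/9
z(E) = -2*E/7 (z(E) = (-(E + E))/7 = (-2*E)/7 = -2*E/7)
o = -60 (o = 0 - 1*60 = 0 - 60 = -60)
(o + z(M(V(4))))**2 = (-60 - 8*4/63)**2 = (-60 - 2/7*16/9)**2 = (-60 - 32/63)**2 = (-3812/63)**2 = 14531344/3969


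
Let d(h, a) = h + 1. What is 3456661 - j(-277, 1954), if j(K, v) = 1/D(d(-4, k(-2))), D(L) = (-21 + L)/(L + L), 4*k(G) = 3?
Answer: 13826643/4 ≈ 3.4567e+6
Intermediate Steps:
k(G) = ¾ (k(G) = (¼)*3 = ¾)
d(h, a) = 1 + h
D(L) = (-21 + L)/(2*L) (D(L) = (-21 + L)/((2*L)) = (-21 + L)*(1/(2*L)) = (-21 + L)/(2*L))
j(K, v) = ¼ (j(K, v) = 1/((-21 + (1 - 4))/(2*(1 - 4))) = 1/((½)*(-21 - 3)/(-3)) = 1/((½)*(-⅓)*(-24)) = 1/4 = ¼)
3456661 - j(-277, 1954) = 3456661 - 1*¼ = 3456661 - ¼ = 13826643/4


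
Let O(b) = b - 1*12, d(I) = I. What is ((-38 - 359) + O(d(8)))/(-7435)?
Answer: 401/7435 ≈ 0.053934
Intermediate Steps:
O(b) = -12 + b (O(b) = b - 12 = -12 + b)
((-38 - 359) + O(d(8)))/(-7435) = ((-38 - 359) + (-12 + 8))/(-7435) = (-397 - 4)*(-1/7435) = -401*(-1/7435) = 401/7435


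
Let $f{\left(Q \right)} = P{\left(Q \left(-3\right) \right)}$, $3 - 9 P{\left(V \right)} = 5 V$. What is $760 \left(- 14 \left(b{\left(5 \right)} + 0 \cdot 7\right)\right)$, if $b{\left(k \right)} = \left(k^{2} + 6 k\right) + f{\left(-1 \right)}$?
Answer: $- \frac{1713040}{3} \approx -5.7101 \cdot 10^{5}$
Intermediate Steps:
$P{\left(V \right)} = \frac{1}{3} - \frac{5 V}{9}$
$f{\left(Q \right)} = \frac{1}{3} + \frac{5 Q}{3}$ ($f{\left(Q \right)} = \frac{1}{3} - \frac{5 Q \left(-3\right)}{9} = \frac{1}{3} - \frac{5 \left(- 3 Q\right)}{9} = \frac{1}{3} + \frac{5 Q}{3}$)
$b{\left(k \right)} = - \frac{4}{3} + k^{2} + 6 k$ ($b{\left(k \right)} = \left(k^{2} + 6 k\right) + \left(\frac{1}{3} + \frac{5}{3} \left(-1\right)\right) = \left(k^{2} + 6 k\right) + \left(\frac{1}{3} - \frac{5}{3}\right) = \left(k^{2} + 6 k\right) - \frac{4}{3} = - \frac{4}{3} + k^{2} + 6 k$)
$760 \left(- 14 \left(b{\left(5 \right)} + 0 \cdot 7\right)\right) = 760 \left(- 14 \left(\left(- \frac{4}{3} + 5^{2} + 6 \cdot 5\right) + 0 \cdot 7\right)\right) = 760 \left(- 14 \left(\left(- \frac{4}{3} + 25 + 30\right) + 0\right)\right) = 760 \left(- 14 \left(\frac{161}{3} + 0\right)\right) = 760 \left(\left(-14\right) \frac{161}{3}\right) = 760 \left(- \frac{2254}{3}\right) = - \frac{1713040}{3}$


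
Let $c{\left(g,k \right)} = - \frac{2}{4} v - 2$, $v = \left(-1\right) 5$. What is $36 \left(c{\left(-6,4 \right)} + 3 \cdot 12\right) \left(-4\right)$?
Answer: $-5256$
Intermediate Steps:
$v = -5$
$c{\left(g,k \right)} = \frac{1}{2}$ ($c{\left(g,k \right)} = - \frac{2}{4} \left(-5\right) - 2 = \left(-2\right) \frac{1}{4} \left(-5\right) - 2 = \left(- \frac{1}{2}\right) \left(-5\right) - 2 = \frac{5}{2} - 2 = \frac{1}{2}$)
$36 \left(c{\left(-6,4 \right)} + 3 \cdot 12\right) \left(-4\right) = 36 \left(\frac{1}{2} + 3 \cdot 12\right) \left(-4\right) = 36 \left(\frac{1}{2} + 36\right) \left(-4\right) = 36 \cdot \frac{73}{2} \left(-4\right) = 1314 \left(-4\right) = -5256$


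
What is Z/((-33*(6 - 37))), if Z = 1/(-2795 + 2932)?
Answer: 1/140151 ≈ 7.1352e-6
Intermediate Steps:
Z = 1/137 ≈ 0.0072993
Z/((-33*(6 - 37))) = 1/(137*((-33*(6 - 37)))) = 1/(137*((-33*(-31)))) = (1/137)/1023 = (1/137)*(1/1023) = 1/140151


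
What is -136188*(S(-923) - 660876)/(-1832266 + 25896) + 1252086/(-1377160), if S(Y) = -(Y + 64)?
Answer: -6189510486935559/124383025460 ≈ -49762.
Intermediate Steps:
S(Y) = -64 - Y (S(Y) = -(64 + Y) = -64 - Y)
-136188*(S(-923) - 660876)/(-1832266 + 25896) + 1252086/(-1377160) = -136188*((-64 - 1*(-923)) - 660876)/(-1832266 + 25896) + 1252086/(-1377160) = -136188/((-1806370/((-64 + 923) - 660876))) + 1252086*(-1/1377160) = -136188/((-1806370/(859 - 660876))) - 626043/688580 = -136188/((-1806370/(-660017))) - 626043/688580 = -136188/((-1806370*(-1/660017))) - 626043/688580 = -136188/1806370/660017 - 626043/688580 = -136188*660017/1806370 - 626043/688580 = -44943197598/903185 - 626043/688580 = -6189510486935559/124383025460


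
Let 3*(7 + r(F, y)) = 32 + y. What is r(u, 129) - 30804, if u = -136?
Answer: -92272/3 ≈ -30757.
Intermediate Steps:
r(F, y) = 11/3 + y/3 (r(F, y) = -7 + (32 + y)/3 = -7 + (32/3 + y/3) = 11/3 + y/3)
r(u, 129) - 30804 = (11/3 + (⅓)*129) - 30804 = (11/3 + 43) - 30804 = 140/3 - 30804 = -92272/3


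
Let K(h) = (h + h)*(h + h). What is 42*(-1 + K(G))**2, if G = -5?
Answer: 411642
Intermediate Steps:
K(h) = 4*h**2 (K(h) = (2*h)*(2*h) = 4*h**2)
42*(-1 + K(G))**2 = 42*(-1 + 4*(-5)**2)**2 = 42*(-1 + 4*25)**2 = 42*(-1 + 100)**2 = 42*99**2 = 42*9801 = 411642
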